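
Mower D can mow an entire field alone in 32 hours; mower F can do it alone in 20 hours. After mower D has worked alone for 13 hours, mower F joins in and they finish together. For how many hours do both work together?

In 13 hours mower D does 13/32 of the job, leaving 19/32.
Mower D and mower F together work at 13/160 per hour, so finishing takes 19/32 ÷ 13/160 = 95/13 hours.

95/13 hours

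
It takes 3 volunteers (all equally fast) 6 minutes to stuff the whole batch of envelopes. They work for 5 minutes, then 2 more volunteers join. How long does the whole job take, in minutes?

28/5 minutes

One volunteer does 1/18 of the job per minute.
After 5 minutes with 3 volunteers, 5/6 is done (1/6 left).
With 5 volunteers the rate is 5/18, so the rest takes 1/6 ÷ 5/18 = 3/5 minutes.
Total = 5 + 3/5 = 28/5 minutes.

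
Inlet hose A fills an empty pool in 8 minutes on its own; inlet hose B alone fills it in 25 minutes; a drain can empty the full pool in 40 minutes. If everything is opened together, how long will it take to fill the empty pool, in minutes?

Net rate = 1/8 + 1/25 − 1/40 = (25 + 8 − 5)/200 = 28/200 = 7/50 per minute.
Filling time = 1 ÷ (7/50) = 50/7 minutes.

50/7 minutes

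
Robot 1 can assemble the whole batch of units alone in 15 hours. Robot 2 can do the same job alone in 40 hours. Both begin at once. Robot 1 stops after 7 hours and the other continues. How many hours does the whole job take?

64/3 hours

In the first 7 hours the combined rate is 11/120, so 77/120 of the job is done, leaving 43/120.
After robot 1 leaves the rate is 1/40 per hour; the remaining 43/120 takes 43/3 hours.
Total = 7 + 43/3 = 64/3 hours.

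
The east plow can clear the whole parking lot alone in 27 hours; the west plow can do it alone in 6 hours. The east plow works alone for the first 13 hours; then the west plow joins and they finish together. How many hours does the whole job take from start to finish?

In 13 hours the east plow does 13/27 of the job, leaving 14/27.
The east plow and the west plow together work at 11/54 per hour, so finishing takes 14/27 ÷ 11/54 = 28/11 hours.
Total time = 13 + 28/11 = 171/11 hours.

171/11 hours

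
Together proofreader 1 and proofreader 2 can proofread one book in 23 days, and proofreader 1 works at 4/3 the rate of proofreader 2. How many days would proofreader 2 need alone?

Let proofreader 2's rate be r; then proofreader 1's rate is (4/3)r, so together (4/3 + 1)r = (7/3)r = 1/23.
Thus r = 3/161 per day.
Proofreader 2 alone: 161/3 days; proofreader 1 alone: 161/4 days.

161/3 days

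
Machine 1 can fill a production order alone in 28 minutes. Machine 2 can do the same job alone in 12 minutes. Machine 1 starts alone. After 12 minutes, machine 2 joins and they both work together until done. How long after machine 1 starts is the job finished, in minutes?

84/5 minutes

In the first 12 minutes machine 1 alone does 12/28 = 3/7 of the job, leaving 4/7.
Once everyone is working, combined rate: 1/28 + 1/12 = (3 + 7)/84 = 10/84 = 5/42 per minute.
Remaining 4/7 at 5/42 per minute takes 24/5 minutes.
Total from the start = 12 + 24/5 = 84/5 minutes.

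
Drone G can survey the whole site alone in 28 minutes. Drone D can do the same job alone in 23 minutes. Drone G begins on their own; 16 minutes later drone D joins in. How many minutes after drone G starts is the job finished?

364/17 minutes

In the first 16 minutes drone G alone does 16/28 = 4/7 of the job, leaving 3/7.
Once everyone is working, combined rate: 1/28 + 1/23 = (23 + 28)/644 = 51/644 per minute.
Remaining 3/7 at 51/644 per minute takes 92/17 minutes.
Total from the start = 16 + 92/17 = 364/17 minutes.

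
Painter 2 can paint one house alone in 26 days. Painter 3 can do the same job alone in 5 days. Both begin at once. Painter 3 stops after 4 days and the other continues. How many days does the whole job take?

26/5 days

In the first 4 days the combined rate is 31/130, so 62/65 of the job is done, leaving 3/65.
After painter 3 leaves the rate is 1/26 per day; the remaining 3/65 takes 6/5 days.
Total = 4 + 6/5 = 26/5 days.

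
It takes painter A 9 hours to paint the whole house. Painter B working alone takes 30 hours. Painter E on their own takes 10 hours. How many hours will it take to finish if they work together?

45/11 hours

Combined rate: 1/9 + 1/30 + 1/10 = (10 + 3 + 9)/90 = 22/90 = 11/45 per hour.
Time = 1 ÷ (11/45) = 45/11 hours.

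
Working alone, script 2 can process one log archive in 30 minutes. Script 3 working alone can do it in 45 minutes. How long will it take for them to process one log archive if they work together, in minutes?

18 minutes

With two workers the combined time is the product over the sum: 30·45/(30+45) = 1350/75 = 18 minutes.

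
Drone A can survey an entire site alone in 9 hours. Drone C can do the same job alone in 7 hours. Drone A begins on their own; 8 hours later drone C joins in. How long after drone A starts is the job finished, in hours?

In the first 8 hours drone A alone does 8/9 of the job, leaving 1/9.
Once everyone is working, combined rate: 1/9 + 1/7 = (7 + 9)/63 = 16/63 per hour.
Remaining 1/9 at 16/63 per hour takes 7/16 hours.
Total from the start = 8 + 7/16 = 135/16 hours.

135/16 hours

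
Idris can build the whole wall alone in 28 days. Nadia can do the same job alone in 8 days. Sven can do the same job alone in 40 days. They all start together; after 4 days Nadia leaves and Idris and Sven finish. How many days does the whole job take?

140/17 days

In the first 4 days the combined rate is 13/70, so 26/35 of the job is done, leaving 9/35.
After Nadia leaves the rate is 17/280 per day; the remaining 9/35 takes 72/17 days.
Total = 4 + 72/17 = 140/17 days.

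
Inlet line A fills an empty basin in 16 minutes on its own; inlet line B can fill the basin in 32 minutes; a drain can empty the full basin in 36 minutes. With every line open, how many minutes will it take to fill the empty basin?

288/19 minutes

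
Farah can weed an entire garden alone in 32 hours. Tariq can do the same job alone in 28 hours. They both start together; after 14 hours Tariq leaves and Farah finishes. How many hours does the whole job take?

16 hours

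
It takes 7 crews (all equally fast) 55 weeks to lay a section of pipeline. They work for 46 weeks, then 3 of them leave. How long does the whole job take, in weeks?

247/4 weeks

One crew does 1/385 of the job per week.
After 46 weeks with 7 crews, 46/55 is done (9/55 left).
With 4 crews the rate is 4/385, so the rest takes 9/55 ÷ 4/385 = 63/4 weeks.
Total = 46 + 63/4 = 247/4 weeks.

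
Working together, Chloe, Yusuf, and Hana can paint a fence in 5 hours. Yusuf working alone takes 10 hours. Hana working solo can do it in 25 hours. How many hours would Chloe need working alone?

50/3 hours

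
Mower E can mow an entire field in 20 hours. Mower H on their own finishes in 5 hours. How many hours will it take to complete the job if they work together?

Combined rate: 1/20 + 1/5 = (1 + 4)/20 = 5/20 = 1/4 per hour.
Time = 1 ÷ (1/4) = 4 hours.

4 hours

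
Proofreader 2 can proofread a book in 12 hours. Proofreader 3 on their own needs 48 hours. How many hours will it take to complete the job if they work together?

Combined rate: 1/12 + 1/48 = (4 + 1)/48 = 5/48 per hour.
Time = 1 ÷ (5/48) = 48/5 hours.

48/5 hours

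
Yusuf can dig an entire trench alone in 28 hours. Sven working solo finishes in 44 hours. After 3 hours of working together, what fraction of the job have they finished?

Combined rate: 1/28 + 1/44 = (11 + 7)/308 = 18/308 = 9/154 per hour.
In 3 hours they complete 3·9/154 = 27/154 of the job.

27/154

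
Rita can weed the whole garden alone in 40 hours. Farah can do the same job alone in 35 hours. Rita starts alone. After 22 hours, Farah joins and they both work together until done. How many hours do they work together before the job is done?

In the first 22 hours Rita alone does 22/40 = 11/20 of the job, leaving 9/20.
Once everyone is working, combined rate: 1/40 + 1/35 = (7 + 8)/280 = 15/280 = 3/56 per hour.
Remaining 9/20 at 3/56 per hour takes 42/5 hours.

42/5 hours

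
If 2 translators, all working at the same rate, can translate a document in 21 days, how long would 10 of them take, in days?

21/5 days

Total work is 2·21 = 42 translator-days.
With 10 translators: 42/10 = 21/5 days.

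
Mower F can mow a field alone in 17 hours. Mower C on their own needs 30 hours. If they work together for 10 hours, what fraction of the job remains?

Combined rate: 1/17 + 1/30 = (30 + 17)/510 = 47/510 per hour.
In 10 hours they complete 10·47/510 = 47/51 of the job.
So 4/51 remains.

4/51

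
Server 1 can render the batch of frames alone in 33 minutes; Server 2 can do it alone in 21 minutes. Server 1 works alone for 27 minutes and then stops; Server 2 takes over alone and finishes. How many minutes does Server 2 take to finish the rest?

In 27 minutes Server 1 does 27/33 = 9/11 of the job, leaving 2/11.
Server 2 works at 1/21 per minute, so finishing takes 2/11 ÷ 1/21 = 42/11 minutes.

42/11 minutes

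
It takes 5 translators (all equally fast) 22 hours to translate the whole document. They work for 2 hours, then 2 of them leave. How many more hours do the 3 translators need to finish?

100/3 hours

One translator does 1/110 of the job per hour.
After 2 hours with 5 translators, 1/11 is done (10/11 left).
With 3 translators the rate is 3/110, so the rest takes 10/11 ÷ 3/110 = 100/3 hours.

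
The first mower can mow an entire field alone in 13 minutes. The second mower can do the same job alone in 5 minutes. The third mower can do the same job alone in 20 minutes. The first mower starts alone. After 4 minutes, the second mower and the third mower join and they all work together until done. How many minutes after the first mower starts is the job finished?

In the first 4 minutes the first mower alone does 4/13 of the job, leaving 9/13.
Once everyone is working, combined rate: 1/13 + 1/5 + 1/20 = (20 + 52 + 13)/260 = 85/260 = 17/52 per minute.
Remaining 9/13 at 17/52 per minute takes 36/17 minutes.
Total from the start = 4 + 36/17 = 104/17 minutes.

104/17 minutes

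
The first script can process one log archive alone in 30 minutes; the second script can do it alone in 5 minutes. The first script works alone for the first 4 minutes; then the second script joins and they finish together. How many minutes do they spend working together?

In 4 minutes the first script does 4/30 = 2/15 of the job, leaving 13/15.
The first script and the second script together work at 7/30 per minute, so finishing takes 13/15 ÷ 7/30 = 26/7 minutes.

26/7 minutes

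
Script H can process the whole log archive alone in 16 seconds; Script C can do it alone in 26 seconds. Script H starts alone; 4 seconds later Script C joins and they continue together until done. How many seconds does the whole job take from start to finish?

80/7 seconds

In 4 seconds Script H does 4/16 = 1/4 of the job, leaving 3/4.
Script H and Script C together work at 21/208 per second, so finishing takes 3/4 ÷ 21/208 = 52/7 seconds.
Total time = 4 + 52/7 = 80/7 seconds.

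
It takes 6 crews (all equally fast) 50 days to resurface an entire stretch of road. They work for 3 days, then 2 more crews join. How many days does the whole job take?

One crew does 1/300 of the job per day.
After 3 days with 6 crews, 3/50 is done (47/50 left).
With 8 crews the rate is 8/300 = 2/75, so the rest takes 47/50 ÷ 2/75 = 141/4 days.
Total = 3 + 141/4 = 153/4 days.

153/4 days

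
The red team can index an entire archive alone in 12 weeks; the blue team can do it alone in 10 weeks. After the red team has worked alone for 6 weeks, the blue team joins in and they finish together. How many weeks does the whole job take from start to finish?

In 6 weeks the red team does 6/12 = 1/2 of the job, leaving 1/2.
The red team and the blue team together work at 11/60 per week, so finishing takes 1/2 ÷ 11/60 = 30/11 weeks.
Total time = 6 + 30/11 = 96/11 weeks.

96/11 weeks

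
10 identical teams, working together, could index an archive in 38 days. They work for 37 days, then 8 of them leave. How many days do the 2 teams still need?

One team does 1/380 of the job per day.
After 37 days with 10 teams, 37/38 is done (1/38 left).
With 2 teams the rate is 2/380 = 1/190, so the rest takes 1/38 ÷ 1/190 = 5 days.

5 days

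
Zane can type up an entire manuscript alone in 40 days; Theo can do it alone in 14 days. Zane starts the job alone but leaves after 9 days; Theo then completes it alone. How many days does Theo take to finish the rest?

In 9 days Zane does 9/40 of the job, leaving 31/40.
Theo works at 1/14 per day, so finishing takes 31/40 ÷ 1/14 = 217/20 days.

217/20 days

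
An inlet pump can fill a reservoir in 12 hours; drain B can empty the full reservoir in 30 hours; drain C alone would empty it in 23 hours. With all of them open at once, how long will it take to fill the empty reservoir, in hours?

460/3 hours

Net rate = 1/12 − 1/30 − 1/23 = (115 − 46 − 60)/1380 = 9/1380 = 3/460 per hour.
Filling time = 1 ÷ (3/460) = 460/3 hours.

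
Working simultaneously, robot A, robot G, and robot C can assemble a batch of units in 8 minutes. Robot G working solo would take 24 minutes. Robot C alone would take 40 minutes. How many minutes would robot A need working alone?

Combined rate is 1/8 per minute.
Known contribution: 1/24 + 1/40 = (5 + 3)/120 = 8/120 = 1/15 per minute.
So robot A's rate is 1/8 − 1/15 = 7/120, meaning 120/7 minutes alone.

120/7 minutes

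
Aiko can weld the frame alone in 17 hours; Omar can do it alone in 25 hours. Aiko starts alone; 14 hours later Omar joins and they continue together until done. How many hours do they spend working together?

25/14 hours

In 14 hours Aiko does 14/17 of the job, leaving 3/17.
Aiko and Omar together work at 42/425 per hour, so finishing takes 3/17 ÷ 42/425 = 25/14 hours.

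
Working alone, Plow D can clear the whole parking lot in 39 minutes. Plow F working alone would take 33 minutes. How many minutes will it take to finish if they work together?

With two workers the combined time is the product over the sum: 39·33/(39+33) = 1287/72 = 143/8 minutes.

143/8 minutes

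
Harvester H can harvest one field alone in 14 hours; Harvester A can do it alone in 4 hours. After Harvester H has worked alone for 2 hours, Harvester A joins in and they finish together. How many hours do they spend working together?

8/3 hours

In 2 hours Harvester H does 2/14 = 1/7 of the job, leaving 6/7.
Harvester H and Harvester A together work at 9/28 per hour, so finishing takes 6/7 ÷ 9/28 = 8/3 hours.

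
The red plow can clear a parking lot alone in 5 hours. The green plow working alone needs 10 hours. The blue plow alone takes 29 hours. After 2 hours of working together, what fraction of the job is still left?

Combined rate: 1/5 + 1/10 + 1/29 = (58 + 29 + 10)/290 = 97/290 per hour.
In 2 hours they complete 2·97/290 = 97/145 of the job.
So 48/145 remains.

48/145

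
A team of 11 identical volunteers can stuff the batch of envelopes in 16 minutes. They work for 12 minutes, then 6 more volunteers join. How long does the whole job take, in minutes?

248/17 minutes

One volunteer does 1/176 of the job per minute.
After 12 minutes with 11 volunteers, 3/4 is done (1/4 left).
With 17 volunteers the rate is 17/176, so the rest takes 1/4 ÷ 17/176 = 44/17 minutes.
Total = 12 + 44/17 = 248/17 minutes.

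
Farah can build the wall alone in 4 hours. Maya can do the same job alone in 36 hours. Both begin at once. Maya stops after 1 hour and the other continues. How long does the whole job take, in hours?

In the first 1 hour the combined rate is 5/18, so 5/18 of the job is done, leaving 13/18.
After Maya leaves the rate is 1/4 per hour; the remaining 13/18 takes 26/9 hours.
Total = 1 + 26/9 = 35/9 hours.

35/9 hours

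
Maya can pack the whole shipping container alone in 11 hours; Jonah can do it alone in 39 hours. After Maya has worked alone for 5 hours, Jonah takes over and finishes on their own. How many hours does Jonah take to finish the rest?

In 5 hours Maya does 5/11 of the job, leaving 6/11.
Jonah works at 1/39 per hour, so finishing takes 6/11 ÷ 1/39 = 234/11 hours.

234/11 hours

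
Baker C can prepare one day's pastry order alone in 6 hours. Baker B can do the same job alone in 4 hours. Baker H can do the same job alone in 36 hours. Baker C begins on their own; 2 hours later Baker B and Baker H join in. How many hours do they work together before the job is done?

In the first 2 hours Baker C alone does 2/6 = 1/3 of the job, leaving 2/3.
Once everyone is working, combined rate: 1/6 + 1/4 + 1/36 = (6 + 9 + 1)/36 = 16/36 = 4/9 per hour.
Remaining 2/3 at 4/9 per hour takes 3/2 hours.

3/2 hours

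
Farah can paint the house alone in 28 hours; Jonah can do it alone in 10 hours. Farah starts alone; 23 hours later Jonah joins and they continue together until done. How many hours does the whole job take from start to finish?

462/19 hours

In 23 hours Farah does 23/28 of the job, leaving 5/28.
Farah and Jonah together work at 19/140 per hour, so finishing takes 5/28 ÷ 19/140 = 25/19 hours.
Total time = 23 + 25/19 = 462/19 hours.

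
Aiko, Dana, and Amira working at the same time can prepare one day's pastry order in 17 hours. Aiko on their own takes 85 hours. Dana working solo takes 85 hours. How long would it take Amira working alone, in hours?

85/3 hours

Combined rate is 1/17 per hour.
Known contribution: 1/85 + 1/85 = (1 + 1)/85 = 2/85 per hour.
So Amira's rate is 1/17 − 2/85 = 3/85, meaning 85/3 hours alone.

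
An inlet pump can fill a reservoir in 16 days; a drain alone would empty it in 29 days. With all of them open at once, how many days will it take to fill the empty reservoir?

Net rate = 1/16 − 1/29 = (29 − 16)/464 = 13/464 per day.
Filling time = 1 ÷ (13/464) = 464/13 days.

464/13 days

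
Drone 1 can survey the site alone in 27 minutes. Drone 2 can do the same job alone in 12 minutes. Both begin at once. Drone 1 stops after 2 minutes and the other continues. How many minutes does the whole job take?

100/9 minutes

In the first 2 minutes the combined rate is 13/108, so 13/54 of the job is done, leaving 41/54.
After Drone 1 leaves the rate is 1/12 per minute; the remaining 41/54 takes 82/9 minutes.
Total = 2 + 82/9 = 100/9 minutes.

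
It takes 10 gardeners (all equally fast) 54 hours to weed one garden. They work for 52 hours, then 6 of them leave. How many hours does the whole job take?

57 hours

One gardener does 1/540 of the job per hour.
After 52 hours with 10 gardeners, 26/27 is done (1/27 left).
With 4 gardeners the rate is 4/540 = 1/135, so the rest takes 1/27 ÷ 1/135 = 5 hours.
Total = 52 + 5 = 57 hours.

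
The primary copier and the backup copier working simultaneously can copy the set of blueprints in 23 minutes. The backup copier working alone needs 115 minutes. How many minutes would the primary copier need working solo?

115/4 minutes

Combined rate is 1/23 per minute.
Known contribution: 1/115 per minute.
So the primary copier's rate is 1/23 − 1/115 = 4/115, meaning 115/4 minutes alone.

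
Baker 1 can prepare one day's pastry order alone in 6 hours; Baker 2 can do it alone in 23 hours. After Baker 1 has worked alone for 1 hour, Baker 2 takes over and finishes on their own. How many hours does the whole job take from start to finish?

121/6 hours

In 1 hour Baker 1 does 1/6 of the job, leaving 5/6.
Baker 2 works at 1/23 per hour, so finishing takes 5/6 ÷ 1/23 = 115/6 hours.
Total time = 1 + 115/6 = 121/6 hours.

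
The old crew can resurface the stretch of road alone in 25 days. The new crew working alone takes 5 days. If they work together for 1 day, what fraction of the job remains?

19/25

Combined rate: 1/25 + 1/5 = (1 + 5)/25 = 6/25 per day.
In 1 day they complete 1·6/25 = 6/25 of the job.
So 19/25 remains.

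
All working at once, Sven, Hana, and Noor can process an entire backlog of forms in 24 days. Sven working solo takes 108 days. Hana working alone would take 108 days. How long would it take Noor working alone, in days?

Combined rate is 1/24 per day.
Known contribution: 1/108 + 1/108 = (1 + 1)/108 = 2/108 = 1/54 per day.
So Noor's rate is 1/24 − 1/54 = 5/216, meaning 216/5 days alone.

216/5 days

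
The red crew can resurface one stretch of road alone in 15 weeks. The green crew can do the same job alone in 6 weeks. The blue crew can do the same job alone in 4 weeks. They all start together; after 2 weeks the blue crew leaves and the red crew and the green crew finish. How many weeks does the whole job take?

15/7 weeks

In the first 2 weeks the combined rate is 29/60, so 29/30 of the job is done, leaving 1/30.
After the blue crew leaves the rate is 7/30 per week; the remaining 1/30 takes 1/7 weeks.
Total = 2 + 1/7 = 15/7 weeks.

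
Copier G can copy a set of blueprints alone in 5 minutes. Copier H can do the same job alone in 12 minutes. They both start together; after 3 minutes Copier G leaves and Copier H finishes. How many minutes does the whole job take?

In the first 3 minutes the combined rate is 17/60, so 17/20 of the job is done, leaving 3/20.
After Copier G leaves the rate is 1/12 per minute; the remaining 3/20 takes 9/5 minutes.
Total = 3 + 9/5 = 24/5 minutes.

24/5 minutes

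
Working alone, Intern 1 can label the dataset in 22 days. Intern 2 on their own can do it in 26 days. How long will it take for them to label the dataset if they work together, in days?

143/12 days

Combined rate: 1/22 + 1/26 = (13 + 11)/286 = 24/286 = 12/143 per day.
Time = 1 ÷ (12/143) = 143/12 days.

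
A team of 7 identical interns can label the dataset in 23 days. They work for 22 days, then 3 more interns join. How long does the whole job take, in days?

227/10 days

One intern does 1/161 of the job per day.
After 22 days with 7 interns, 22/23 is done (1/23 left).
With 10 interns the rate is 10/161, so the rest takes 1/23 ÷ 10/161 = 7/10 days.
Total = 22 + 7/10 = 227/10 days.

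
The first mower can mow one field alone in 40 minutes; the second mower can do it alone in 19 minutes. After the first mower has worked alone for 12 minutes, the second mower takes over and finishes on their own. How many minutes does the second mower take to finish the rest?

In 12 minutes the first mower does 12/40 = 3/10 of the job, leaving 7/10.
The second mower works at 1/19 per minute, so finishing takes 7/10 ÷ 1/19 = 133/10 minutes.

133/10 minutes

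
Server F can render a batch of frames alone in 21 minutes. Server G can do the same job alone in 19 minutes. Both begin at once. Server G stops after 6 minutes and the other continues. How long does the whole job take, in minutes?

In the first 6 minutes the combined rate is 40/399, so 80/133 of the job is done, leaving 53/133.
After Server G leaves the rate is 1/21 per minute; the remaining 53/133 takes 159/19 minutes.
Total = 6 + 159/19 = 273/19 minutes.

273/19 minutes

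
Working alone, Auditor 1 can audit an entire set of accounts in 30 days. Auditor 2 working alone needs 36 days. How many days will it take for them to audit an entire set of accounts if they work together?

180/11 days

With two workers the combined time is the product over the sum: 30·36/(30+36) = 1080/66 = 180/11 days.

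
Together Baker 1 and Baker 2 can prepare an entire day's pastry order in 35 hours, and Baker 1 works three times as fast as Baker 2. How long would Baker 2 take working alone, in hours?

Let Baker 2's rate be r; then Baker 1's rate is 3r, so together (3 + 1)r = 4r = 1/35.
Thus r = 1/140 per hour.
Baker 2 alone: 140 hours; Baker 1 alone: 140/3 hours.

140 hours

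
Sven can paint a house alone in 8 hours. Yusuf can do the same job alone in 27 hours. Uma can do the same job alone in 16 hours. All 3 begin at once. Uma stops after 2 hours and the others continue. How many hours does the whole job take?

27/5 hours

In the first 2 hours the combined rate is 97/432, so 97/216 of the job is done, leaving 119/216.
After Uma leaves the rate is 35/216 per hour; the remaining 119/216 takes 17/5 hours.
Total = 2 + 17/5 = 27/5 hours.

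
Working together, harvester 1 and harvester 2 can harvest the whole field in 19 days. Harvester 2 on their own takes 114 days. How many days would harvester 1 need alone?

Combined rate is 1/19 per day.
Known contribution: 1/114 per day.
So harvester 1's rate is 1/19 − 1/114 = 5/114, meaning 114/5 days alone.

114/5 days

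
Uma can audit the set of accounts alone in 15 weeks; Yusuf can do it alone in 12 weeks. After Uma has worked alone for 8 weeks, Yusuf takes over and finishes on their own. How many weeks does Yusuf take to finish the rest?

In 8 weeks Uma does 8/15 of the job, leaving 7/15.
Yusuf works at 1/12 per week, so finishing takes 7/15 ÷ 1/12 = 28/5 weeks.

28/5 weeks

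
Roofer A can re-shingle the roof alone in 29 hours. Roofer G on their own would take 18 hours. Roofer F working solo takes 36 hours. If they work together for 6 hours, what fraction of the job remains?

17/58

Combined rate: 1/29 + 1/18 + 1/36 = (36 + 58 + 29)/1044 = 123/1044 = 41/348 per hour.
In 6 hours they complete 6·41/348 = 41/58 of the job.
So 17/58 remains.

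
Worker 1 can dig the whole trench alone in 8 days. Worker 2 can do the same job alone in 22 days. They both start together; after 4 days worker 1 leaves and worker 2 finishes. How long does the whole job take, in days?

11 days

In the first 4 days the combined rate is 15/88, so 15/22 of the job is done, leaving 7/22.
After worker 1 leaves the rate is 1/22 per day; the remaining 7/22 takes 7 days.
Total = 4 + 7 = 11 days.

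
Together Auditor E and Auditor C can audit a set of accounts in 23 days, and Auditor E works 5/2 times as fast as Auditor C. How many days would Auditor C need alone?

161/2 days

Let Auditor C's rate be r; then Auditor E's rate is (5/2)r, so together (5/2 + 1)r = (7/2)r = 1/23.
Thus r = 2/161 per day.
Auditor C alone: 161/2 days; Auditor E alone: 161/5 days.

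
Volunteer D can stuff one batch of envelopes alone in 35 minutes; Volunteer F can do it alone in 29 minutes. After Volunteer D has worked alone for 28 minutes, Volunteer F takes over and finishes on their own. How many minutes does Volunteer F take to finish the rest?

In 28 minutes Volunteer D does 28/35 = 4/5 of the job, leaving 1/5.
Volunteer F works at 1/29 per minute, so finishing takes 1/5 ÷ 1/29 = 29/5 minutes.

29/5 minutes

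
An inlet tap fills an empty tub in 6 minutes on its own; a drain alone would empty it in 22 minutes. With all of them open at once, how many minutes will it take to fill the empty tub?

Net rate = 1/6 − 1/22 = (11 − 3)/66 = 8/66 = 4/33 per minute.
Filling time = 1 ÷ (4/33) = 33/4 minutes.

33/4 minutes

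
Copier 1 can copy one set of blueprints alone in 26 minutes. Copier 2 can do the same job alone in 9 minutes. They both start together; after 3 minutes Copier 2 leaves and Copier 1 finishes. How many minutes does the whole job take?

In the first 3 minutes the combined rate is 35/234, so 35/78 of the job is done, leaving 43/78.
After Copier 2 leaves the rate is 1/26 per minute; the remaining 43/78 takes 43/3 minutes.
Total = 3 + 43/3 = 52/3 minutes.

52/3 minutes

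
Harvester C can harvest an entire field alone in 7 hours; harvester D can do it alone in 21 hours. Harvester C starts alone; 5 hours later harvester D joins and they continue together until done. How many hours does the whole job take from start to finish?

13/2 hours

In 5 hours harvester C does 5/7 of the job, leaving 2/7.
Harvester C and harvester D together work at 4/21 per hour, so finishing takes 2/7 ÷ 4/21 = 3/2 hours.
Total time = 5 + 3/2 = 13/2 hours.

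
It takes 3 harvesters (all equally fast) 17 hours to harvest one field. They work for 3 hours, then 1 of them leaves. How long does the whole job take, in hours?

24 hours

One harvester does 1/51 of the job per hour.
After 3 hours with 3 harvesters, 3/17 is done (14/17 left).
With 2 harvesters the rate is 2/51, so the rest takes 14/17 ÷ 2/51 = 21 hours.
Total = 3 + 21 = 24 hours.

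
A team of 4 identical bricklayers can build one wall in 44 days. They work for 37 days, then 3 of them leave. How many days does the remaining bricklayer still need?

28 days

One bricklayer does 1/176 of the job per day.
After 37 days with 4 bricklayers, 37/44 is done (7/44 left).
With 1 bricklayer the rate is 1/176, so the rest takes 7/44 ÷ 1/176 = 28 days.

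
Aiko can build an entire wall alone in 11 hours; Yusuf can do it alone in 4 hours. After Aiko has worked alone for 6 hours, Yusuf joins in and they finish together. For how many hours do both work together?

In 6 hours Aiko does 6/11 of the job, leaving 5/11.
Aiko and Yusuf together work at 15/44 per hour, so finishing takes 5/11 ÷ 15/44 = 4/3 hours.

4/3 hours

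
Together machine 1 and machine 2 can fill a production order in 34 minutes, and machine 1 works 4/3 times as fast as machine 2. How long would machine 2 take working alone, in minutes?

238/3 minutes

Let machine 2's rate be r; then machine 1's rate is (4/3)r, so together (4/3 + 1)r = (7/3)r = 1/34.
Thus r = 3/238 per minute.
Machine 2 alone: 238/3 minutes; machine 1 alone: 119/2 minutes.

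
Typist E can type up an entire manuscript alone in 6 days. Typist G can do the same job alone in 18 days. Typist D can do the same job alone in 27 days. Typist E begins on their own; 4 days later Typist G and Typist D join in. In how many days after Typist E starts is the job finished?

37/7 days

In the first 4 days Typist E alone does 4/6 = 2/3 of the job, leaving 1/3.
Once everyone is working, combined rate: 1/6 + 1/18 + 1/27 = (9 + 3 + 2)/54 = 14/54 = 7/27 per day.
Remaining 1/3 at 7/27 per day takes 9/7 days.
Total from the start = 4 + 9/7 = 37/7 days.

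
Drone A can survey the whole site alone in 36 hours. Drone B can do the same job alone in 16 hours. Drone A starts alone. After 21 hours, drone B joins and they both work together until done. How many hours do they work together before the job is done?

60/13 hours

In the first 21 hours drone A alone does 21/36 = 7/12 of the job, leaving 5/12.
Once everyone is working, combined rate: 1/36 + 1/16 = (4 + 9)/144 = 13/144 per hour.
Remaining 5/12 at 13/144 per hour takes 60/13 hours.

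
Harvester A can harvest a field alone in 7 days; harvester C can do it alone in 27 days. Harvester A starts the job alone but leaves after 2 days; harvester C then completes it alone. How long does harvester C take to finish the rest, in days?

135/7 days

In 2 days harvester A does 2/7 of the job, leaving 5/7.
Harvester C works at 1/27 per day, so finishing takes 5/7 ÷ 1/27 = 135/7 days.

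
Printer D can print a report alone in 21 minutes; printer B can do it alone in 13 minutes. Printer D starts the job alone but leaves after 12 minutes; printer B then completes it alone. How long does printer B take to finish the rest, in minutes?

39/7 minutes

In 12 minutes printer D does 12/21 = 4/7 of the job, leaving 3/7.
Printer B works at 1/13 per minute, so finishing takes 3/7 ÷ 1/13 = 39/7 minutes.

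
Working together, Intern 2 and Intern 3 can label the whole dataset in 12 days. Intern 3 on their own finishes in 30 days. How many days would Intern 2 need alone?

20 days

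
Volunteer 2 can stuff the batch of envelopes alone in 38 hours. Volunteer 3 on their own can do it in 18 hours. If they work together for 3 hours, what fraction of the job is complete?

14/57

Combined rate: 1/38 + 1/18 = (9 + 19)/342 = 28/342 = 14/171 per hour.
In 3 hours they complete 3·14/171 = 14/57 of the job.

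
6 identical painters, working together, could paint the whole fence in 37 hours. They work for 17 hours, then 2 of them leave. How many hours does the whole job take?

One painter does 1/222 of the job per hour.
After 17 hours with 6 painters, 17/37 is done (20/37 left).
With 4 painters the rate is 4/222 = 2/111, so the rest takes 20/37 ÷ 2/111 = 30 hours.
Total = 17 + 30 = 47 hours.

47 hours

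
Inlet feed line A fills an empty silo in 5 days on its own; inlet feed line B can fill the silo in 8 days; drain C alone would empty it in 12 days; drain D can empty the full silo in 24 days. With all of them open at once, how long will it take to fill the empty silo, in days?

Net rate = 1/5 + 1/8 − 1/12 − 1/24 = (24 + 15 − 10 − 5)/120 = 24/120 = 1/5 per day.
Filling time = 1 ÷ (1/5) = 5 days.

5 days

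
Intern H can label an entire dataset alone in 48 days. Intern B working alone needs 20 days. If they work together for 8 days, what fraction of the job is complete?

17/30

Combined rate: 1/48 + 1/20 = (5 + 12)/240 = 17/240 per day.
In 8 days they complete 8·17/240 = 17/30 of the job.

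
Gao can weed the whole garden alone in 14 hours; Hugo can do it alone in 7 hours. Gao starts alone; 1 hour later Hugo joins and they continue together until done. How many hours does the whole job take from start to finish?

16/3 hours

In 1 hour Gao does 1/14 of the job, leaving 13/14.
Gao and Hugo together work at 3/14 per hour, so finishing takes 13/14 ÷ 3/14 = 13/3 hours.
Total time = 1 + 13/3 = 16/3 hours.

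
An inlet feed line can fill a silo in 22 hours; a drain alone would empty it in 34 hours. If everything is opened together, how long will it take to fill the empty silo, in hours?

Net rate = 1/22 − 1/34 = (17 − 11)/374 = 6/374 = 3/187 per hour.
Filling time = 1 ÷ (3/187) = 187/3 hours.

187/3 hours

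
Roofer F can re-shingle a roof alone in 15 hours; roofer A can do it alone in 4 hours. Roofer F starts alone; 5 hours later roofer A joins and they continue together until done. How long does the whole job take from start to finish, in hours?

In 5 hours roofer F does 5/15 = 1/3 of the job, leaving 2/3.
Roofer F and roofer A together work at 19/60 per hour, so finishing takes 2/3 ÷ 19/60 = 40/19 hours.
Total time = 5 + 40/19 = 135/19 hours.

135/19 hours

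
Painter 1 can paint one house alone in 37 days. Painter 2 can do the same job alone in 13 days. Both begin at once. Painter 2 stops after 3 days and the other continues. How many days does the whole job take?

370/13 days

In the first 3 days the combined rate is 50/481, so 150/481 of the job is done, leaving 331/481.
After Painter 2 leaves the rate is 1/37 per day; the remaining 331/481 takes 331/13 days.
Total = 3 + 331/13 = 370/13 days.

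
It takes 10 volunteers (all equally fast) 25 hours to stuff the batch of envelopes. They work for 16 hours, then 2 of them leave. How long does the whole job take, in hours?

One volunteer does 1/250 of the job per hour.
After 16 hours with 10 volunteers, 16/25 is done (9/25 left).
With 8 volunteers the rate is 8/250 = 4/125, so the rest takes 9/25 ÷ 4/125 = 45/4 hours.
Total = 16 + 45/4 = 109/4 hours.

109/4 hours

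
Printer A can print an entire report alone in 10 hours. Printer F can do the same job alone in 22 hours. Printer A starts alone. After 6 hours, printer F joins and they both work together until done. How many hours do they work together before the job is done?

In the first 6 hours printer A alone does 6/10 = 3/5 of the job, leaving 2/5.
Once everyone is working, combined rate: 1/10 + 1/22 = (11 + 5)/110 = 16/110 = 8/55 per hour.
Remaining 2/5 at 8/55 per hour takes 11/4 hours.

11/4 hours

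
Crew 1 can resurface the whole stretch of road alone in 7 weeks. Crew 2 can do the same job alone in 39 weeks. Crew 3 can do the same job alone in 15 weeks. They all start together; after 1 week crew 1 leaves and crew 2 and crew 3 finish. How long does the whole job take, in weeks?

65/7 weeks

In the first 1 week the combined rate is 107/455, so 107/455 of the job is done, leaving 348/455.
After crew 1 leaves the rate is 6/65 per week; the remaining 348/455 takes 58/7 weeks.
Total = 1 + 58/7 = 65/7 weeks.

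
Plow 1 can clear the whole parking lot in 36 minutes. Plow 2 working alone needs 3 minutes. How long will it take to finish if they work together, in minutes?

36/13 minutes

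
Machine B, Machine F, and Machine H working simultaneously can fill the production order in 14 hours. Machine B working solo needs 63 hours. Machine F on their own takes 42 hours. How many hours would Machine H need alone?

Combined rate is 1/14 per hour.
Known contribution: 1/63 + 1/42 = (2 + 3)/126 = 5/126 per hour.
So Machine H's rate is 1/14 − 5/126 = 2/63, meaning 63/2 hours alone.

63/2 hours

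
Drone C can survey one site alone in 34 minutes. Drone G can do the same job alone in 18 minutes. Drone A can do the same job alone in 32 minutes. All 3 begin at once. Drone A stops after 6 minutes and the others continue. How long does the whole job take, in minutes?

153/16 minutes

In the first 6 minutes the combined rate is 569/4896, so 569/816 of the job is done, leaving 247/816.
After Drone A leaves the rate is 13/153 per minute; the remaining 247/816 takes 57/16 minutes.
Total = 6 + 57/16 = 153/16 minutes.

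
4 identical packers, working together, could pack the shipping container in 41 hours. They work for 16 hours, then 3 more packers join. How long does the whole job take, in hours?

212/7 hours

One packer does 1/164 of the job per hour.
After 16 hours with 4 packers, 16/41 is done (25/41 left).
With 7 packers the rate is 7/164, so the rest takes 25/41 ÷ 7/164 = 100/7 hours.
Total = 16 + 100/7 = 212/7 hours.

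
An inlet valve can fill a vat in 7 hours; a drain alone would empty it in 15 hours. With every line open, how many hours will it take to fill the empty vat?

Net rate = 1/7 − 1/15 = (15 − 7)/105 = 8/105 per hour.
Filling time = 1 ÷ (8/105) = 105/8 hours.

105/8 hours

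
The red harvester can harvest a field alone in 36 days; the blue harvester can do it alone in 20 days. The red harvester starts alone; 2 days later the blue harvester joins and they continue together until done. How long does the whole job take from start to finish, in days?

In 2 days the red harvester does 2/36 = 1/18 of the job, leaving 17/18.
The red harvester and the blue harvester together work at 7/90 per day, so finishing takes 17/18 ÷ 7/90 = 85/7 days.
Total time = 2 + 85/7 = 99/7 days.

99/7 days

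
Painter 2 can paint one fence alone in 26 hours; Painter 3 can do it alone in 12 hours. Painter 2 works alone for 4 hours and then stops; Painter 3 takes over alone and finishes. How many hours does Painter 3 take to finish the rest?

In 4 hours Painter 2 does 4/26 = 2/13 of the job, leaving 11/13.
Painter 3 works at 1/12 per hour, so finishing takes 11/13 ÷ 1/12 = 132/13 hours.

132/13 hours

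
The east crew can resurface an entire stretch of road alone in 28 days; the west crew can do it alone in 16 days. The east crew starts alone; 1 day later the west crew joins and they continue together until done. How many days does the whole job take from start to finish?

119/11 days

In 1 day the east crew does 1/28 of the job, leaving 27/28.
The east crew and the west crew together work at 11/112 per day, so finishing takes 27/28 ÷ 11/112 = 108/11 days.
Total time = 1 + 108/11 = 119/11 days.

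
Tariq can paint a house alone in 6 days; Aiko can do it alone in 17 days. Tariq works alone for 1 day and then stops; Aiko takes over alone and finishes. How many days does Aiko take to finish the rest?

85/6 days

In 1 day Tariq does 1/6 of the job, leaving 5/6.
Aiko works at 1/17 per day, so finishing takes 5/6 ÷ 1/17 = 85/6 days.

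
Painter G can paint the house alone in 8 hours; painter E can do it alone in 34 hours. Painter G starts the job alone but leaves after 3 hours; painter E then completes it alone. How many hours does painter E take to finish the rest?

In 3 hours painter G does 3/8 of the job, leaving 5/8.
Painter E works at 1/34 per hour, so finishing takes 5/8 ÷ 1/34 = 85/4 hours.

85/4 hours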